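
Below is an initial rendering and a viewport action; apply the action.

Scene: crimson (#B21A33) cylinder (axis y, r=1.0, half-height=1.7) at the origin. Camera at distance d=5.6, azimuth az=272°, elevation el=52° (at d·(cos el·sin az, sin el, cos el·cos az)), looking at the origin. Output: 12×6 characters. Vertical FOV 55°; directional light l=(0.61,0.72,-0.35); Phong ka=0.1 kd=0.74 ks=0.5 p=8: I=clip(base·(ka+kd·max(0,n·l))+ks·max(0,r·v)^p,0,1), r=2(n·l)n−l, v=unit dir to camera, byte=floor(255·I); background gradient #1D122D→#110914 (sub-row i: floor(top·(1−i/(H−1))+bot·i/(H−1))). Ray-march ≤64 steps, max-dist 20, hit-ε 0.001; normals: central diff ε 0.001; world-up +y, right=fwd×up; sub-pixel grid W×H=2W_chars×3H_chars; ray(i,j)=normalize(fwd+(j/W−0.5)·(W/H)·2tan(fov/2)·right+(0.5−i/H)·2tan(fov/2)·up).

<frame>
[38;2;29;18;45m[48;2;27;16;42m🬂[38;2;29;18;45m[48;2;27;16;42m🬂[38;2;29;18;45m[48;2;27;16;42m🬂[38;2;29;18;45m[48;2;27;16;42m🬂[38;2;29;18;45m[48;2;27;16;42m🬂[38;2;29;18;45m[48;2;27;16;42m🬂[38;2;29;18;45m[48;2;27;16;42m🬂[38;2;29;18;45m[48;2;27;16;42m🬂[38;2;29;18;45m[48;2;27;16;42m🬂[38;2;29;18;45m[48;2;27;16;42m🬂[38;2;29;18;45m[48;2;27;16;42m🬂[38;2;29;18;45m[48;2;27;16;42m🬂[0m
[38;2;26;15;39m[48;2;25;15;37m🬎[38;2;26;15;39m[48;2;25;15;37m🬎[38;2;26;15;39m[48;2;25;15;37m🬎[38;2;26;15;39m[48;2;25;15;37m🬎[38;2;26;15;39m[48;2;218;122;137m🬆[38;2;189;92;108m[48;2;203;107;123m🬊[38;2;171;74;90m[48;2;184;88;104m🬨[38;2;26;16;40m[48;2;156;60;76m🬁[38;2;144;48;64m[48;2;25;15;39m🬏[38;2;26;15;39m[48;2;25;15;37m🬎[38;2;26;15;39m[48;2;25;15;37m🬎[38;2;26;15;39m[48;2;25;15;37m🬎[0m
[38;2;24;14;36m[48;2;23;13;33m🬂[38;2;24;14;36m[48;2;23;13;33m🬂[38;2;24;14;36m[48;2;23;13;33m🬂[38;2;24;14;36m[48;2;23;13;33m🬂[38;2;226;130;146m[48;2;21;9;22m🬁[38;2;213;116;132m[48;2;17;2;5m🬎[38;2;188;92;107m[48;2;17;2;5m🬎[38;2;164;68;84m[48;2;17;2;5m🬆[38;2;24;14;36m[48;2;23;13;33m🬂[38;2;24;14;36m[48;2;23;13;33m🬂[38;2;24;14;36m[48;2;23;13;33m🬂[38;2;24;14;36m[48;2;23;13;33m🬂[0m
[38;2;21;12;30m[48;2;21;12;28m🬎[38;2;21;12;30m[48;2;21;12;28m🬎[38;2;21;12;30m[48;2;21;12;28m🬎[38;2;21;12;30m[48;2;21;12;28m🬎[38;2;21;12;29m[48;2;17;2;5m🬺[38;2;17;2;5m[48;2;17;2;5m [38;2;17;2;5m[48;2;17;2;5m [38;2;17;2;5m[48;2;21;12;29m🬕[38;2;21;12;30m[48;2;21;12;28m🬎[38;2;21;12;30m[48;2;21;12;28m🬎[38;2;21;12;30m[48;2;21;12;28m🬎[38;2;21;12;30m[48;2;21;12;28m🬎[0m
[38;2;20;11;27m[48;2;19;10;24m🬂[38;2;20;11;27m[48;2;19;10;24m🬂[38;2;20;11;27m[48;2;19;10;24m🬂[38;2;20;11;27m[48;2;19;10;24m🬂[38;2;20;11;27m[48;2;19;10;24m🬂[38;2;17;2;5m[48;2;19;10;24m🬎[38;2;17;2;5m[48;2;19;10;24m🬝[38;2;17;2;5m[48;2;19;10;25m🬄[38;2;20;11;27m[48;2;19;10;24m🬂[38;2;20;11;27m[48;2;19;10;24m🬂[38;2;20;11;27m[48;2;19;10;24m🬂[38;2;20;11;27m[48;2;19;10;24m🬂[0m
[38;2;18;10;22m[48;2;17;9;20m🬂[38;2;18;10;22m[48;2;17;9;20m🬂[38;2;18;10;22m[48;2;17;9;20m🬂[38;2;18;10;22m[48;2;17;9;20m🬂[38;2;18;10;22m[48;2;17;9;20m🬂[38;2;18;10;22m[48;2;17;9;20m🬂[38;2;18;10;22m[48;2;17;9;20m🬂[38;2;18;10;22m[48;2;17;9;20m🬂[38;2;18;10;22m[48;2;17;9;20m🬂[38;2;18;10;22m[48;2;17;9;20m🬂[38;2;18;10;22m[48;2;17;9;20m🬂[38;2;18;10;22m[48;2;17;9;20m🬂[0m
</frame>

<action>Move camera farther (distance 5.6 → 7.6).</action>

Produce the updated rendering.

<frame>
[38;2;29;18;45m[48;2;27;16;42m🬂[38;2;29;18;45m[48;2;27;16;42m🬂[38;2;29;18;45m[48;2;27;16;42m🬂[38;2;29;18;45m[48;2;27;16;42m🬂[38;2;29;18;45m[48;2;27;16;42m🬂[38;2;29;18;45m[48;2;27;16;42m🬂[38;2;29;18;45m[48;2;27;16;42m🬂[38;2;29;18;45m[48;2;27;16;42m🬂[38;2;29;18;45m[48;2;27;16;42m🬂[38;2;29;18;45m[48;2;27;16;42m🬂[38;2;29;18;45m[48;2;27;16;42m🬂[38;2;29;18;45m[48;2;27;16;42m🬂[0m
[38;2;26;15;39m[48;2;25;15;37m🬎[38;2;26;15;39m[48;2;25;15;37m🬎[38;2;26;15;39m[48;2;25;15;37m🬎[38;2;26;15;39m[48;2;25;15;37m🬎[38;2;26;15;39m[48;2;25;15;37m🬎[38;2;26;15;39m[48;2;204;108;124m🬎[38;2;26;15;39m[48;2;181;85;101m🬎[38;2;164;68;84m[48;2;25;15;39m🬏[38;2;26;15;39m[48;2;25;15;37m🬎[38;2;26;15;39m[48;2;25;15;37m🬎[38;2;26;15;39m[48;2;25;15;37m🬎[38;2;26;15;39m[48;2;25;15;37m🬎[0m
[38;2;24;14;36m[48;2;23;13;33m🬂[38;2;24;14;36m[48;2;23;13;33m🬂[38;2;24;14;36m[48;2;23;13;33m🬂[38;2;24;14;36m[48;2;23;13;33m🬂[38;2;24;14;36m[48;2;23;13;33m🬂[38;2;212;116;132m[48;2;17;2;5m🬬[38;2;182;86;102m[48;2;195;99;115m▐[38;2;168;72;88m[48;2;22;10;27m🬄[38;2;24;14;36m[48;2;23;13;33m🬂[38;2;24;14;36m[48;2;23;13;33m🬂[38;2;24;14;36m[48;2;23;13;33m🬂[38;2;24;14;36m[48;2;23;13;33m🬂[0m
[38;2;21;12;30m[48;2;21;12;28m🬎[38;2;21;12;30m[48;2;21;12;28m🬎[38;2;21;12;30m[48;2;21;12;28m🬎[38;2;21;12;30m[48;2;21;12;28m🬎[38;2;21;12;30m[48;2;21;12;28m🬎[38;2;17;2;5m[48;2;21;12;28m🬬[38;2;17;2;5m[48;2;17;2;5m [38;2;17;2;5m[48;2;21;12;29m🬄[38;2;21;12;30m[48;2;21;12;28m🬎[38;2;21;12;30m[48;2;21;12;28m🬎[38;2;21;12;30m[48;2;21;12;28m🬎[38;2;21;12;30m[48;2;21;12;28m🬎[0m
[38;2;20;11;27m[48;2;19;10;24m🬂[38;2;20;11;27m[48;2;19;10;24m🬂[38;2;20;11;27m[48;2;19;10;24m🬂[38;2;20;11;27m[48;2;19;10;24m🬂[38;2;20;11;27m[48;2;19;10;24m🬂[38;2;19;10;25m[48;2;17;2;5m🬺[38;2;17;2;5m[48;2;19;10;24m🬂[38;2;20;11;27m[48;2;19;10;24m🬂[38;2;20;11;27m[48;2;19;10;24m🬂[38;2;20;11;27m[48;2;19;10;24m🬂[38;2;20;11;27m[48;2;19;10;24m🬂[38;2;20;11;27m[48;2;19;10;24m🬂[0m
[38;2;18;10;22m[48;2;17;9;20m🬂[38;2;18;10;22m[48;2;17;9;20m🬂[38;2;18;10;22m[48;2;17;9;20m🬂[38;2;18;10;22m[48;2;17;9;20m🬂[38;2;18;10;22m[48;2;17;9;20m🬂[38;2;18;10;22m[48;2;17;9;20m🬂[38;2;18;10;22m[48;2;17;9;20m🬂[38;2;18;10;22m[48;2;17;9;20m🬂[38;2;18;10;22m[48;2;17;9;20m🬂[38;2;18;10;22m[48;2;17;9;20m🬂[38;2;18;10;22m[48;2;17;9;20m🬂[38;2;18;10;22m[48;2;17;9;20m🬂[0m
</frame>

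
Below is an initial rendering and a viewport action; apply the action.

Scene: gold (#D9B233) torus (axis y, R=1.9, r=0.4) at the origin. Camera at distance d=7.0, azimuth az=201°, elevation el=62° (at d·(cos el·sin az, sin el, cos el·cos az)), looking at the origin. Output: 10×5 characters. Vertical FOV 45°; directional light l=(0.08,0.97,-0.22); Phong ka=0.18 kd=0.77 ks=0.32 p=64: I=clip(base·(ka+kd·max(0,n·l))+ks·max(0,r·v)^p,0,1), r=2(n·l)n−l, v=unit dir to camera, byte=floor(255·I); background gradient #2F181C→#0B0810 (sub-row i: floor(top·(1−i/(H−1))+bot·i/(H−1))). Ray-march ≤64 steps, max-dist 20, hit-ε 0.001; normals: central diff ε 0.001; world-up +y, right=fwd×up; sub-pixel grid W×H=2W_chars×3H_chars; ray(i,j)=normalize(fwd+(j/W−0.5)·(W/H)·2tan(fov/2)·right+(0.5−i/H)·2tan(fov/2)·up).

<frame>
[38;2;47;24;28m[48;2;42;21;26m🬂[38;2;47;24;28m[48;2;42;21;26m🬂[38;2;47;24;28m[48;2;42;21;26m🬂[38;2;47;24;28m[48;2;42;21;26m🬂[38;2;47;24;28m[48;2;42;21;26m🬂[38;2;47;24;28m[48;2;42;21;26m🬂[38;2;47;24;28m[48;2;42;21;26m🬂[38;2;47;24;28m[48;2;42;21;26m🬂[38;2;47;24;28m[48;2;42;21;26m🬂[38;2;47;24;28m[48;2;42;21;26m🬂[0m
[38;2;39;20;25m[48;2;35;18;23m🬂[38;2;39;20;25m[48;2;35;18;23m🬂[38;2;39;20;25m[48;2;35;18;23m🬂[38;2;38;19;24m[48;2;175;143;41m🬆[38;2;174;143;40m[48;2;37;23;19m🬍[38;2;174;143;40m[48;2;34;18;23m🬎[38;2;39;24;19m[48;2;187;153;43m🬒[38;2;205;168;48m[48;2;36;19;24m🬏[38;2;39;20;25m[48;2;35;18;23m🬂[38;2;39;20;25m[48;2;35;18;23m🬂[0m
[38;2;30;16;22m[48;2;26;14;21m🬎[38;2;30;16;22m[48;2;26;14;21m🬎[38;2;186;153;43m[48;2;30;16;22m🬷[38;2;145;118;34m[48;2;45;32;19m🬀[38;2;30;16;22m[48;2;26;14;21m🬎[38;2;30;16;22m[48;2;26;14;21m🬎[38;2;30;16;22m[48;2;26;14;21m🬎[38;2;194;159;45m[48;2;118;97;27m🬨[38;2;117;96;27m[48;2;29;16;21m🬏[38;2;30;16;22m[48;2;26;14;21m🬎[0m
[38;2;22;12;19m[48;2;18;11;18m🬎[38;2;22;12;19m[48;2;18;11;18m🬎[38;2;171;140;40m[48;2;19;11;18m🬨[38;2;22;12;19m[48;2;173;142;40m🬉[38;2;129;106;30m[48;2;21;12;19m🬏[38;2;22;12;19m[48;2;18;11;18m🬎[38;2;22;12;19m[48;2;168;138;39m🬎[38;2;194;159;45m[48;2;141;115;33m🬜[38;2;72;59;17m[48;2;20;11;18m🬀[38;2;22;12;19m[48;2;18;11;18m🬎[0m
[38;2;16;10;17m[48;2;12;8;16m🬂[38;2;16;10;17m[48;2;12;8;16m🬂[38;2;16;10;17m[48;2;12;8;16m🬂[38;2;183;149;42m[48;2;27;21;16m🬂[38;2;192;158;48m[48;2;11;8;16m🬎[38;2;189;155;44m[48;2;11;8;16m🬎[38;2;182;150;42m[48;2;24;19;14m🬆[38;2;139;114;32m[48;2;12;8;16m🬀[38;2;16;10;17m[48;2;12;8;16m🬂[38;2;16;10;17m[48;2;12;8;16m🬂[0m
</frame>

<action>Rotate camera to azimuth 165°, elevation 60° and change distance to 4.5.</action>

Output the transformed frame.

<frame>
[38;2;47;24;28m[48;2;42;21;26m🬂[38;2;47;24;28m[48;2;42;21;26m🬂[38;2;44;22;27m[48;2;183;150;43m🬝[38;2;45;23;27m[48;2;201;165;47m🬎[38;2;47;24;28m[48;2;192;157;45m🬂[38;2;47;24;28m[48;2;191;156;44m🬂[38;2;46;23;27m[48;2;196;161;47m🬊[38;2;45;23;27m[48;2;192;157;45m🬎[38;2;47;24;28m[48;2;42;21;26m🬂[38;2;47;24;28m[48;2;42;21;26m🬂[0m
[38;2;39;20;25m[48;2;35;18;23m🬂[38;2;38;19;24m[48;2;196;161;45m🬆[38;2;180;148;42m[48;2;85;69;20m🬝[38;2;161;132;37m[48;2;52;37;19m🬂[38;2;102;84;24m[48;2;35;18;23m🬂[38;2;86;70;20m[48;2;35;18;23m🬂[38;2;134;109;31m[48;2;35;21;19m🬂[38;2;179;147;42m[48;2;77;59;23m🬊[38;2;190;155;44m[48;2;39;20;25m🬺[38;2;192;157;45m[48;2;36;19;24m🬏[0m
[38;2;29;16;21m[48;2;193;158;45m🬕[38;2;191;156;44m[48;2;150;123;35m🬕[38;2;111;91;26m[48;2;33;21;19m🬀[38;2;30;16;22m[48;2;26;14;21m🬎[38;2;30;16;22m[48;2;26;14;21m🬎[38;2;30;16;22m[48;2;26;14;21m🬎[38;2;30;16;22m[48;2;26;14;21m🬎[38;2;30;16;22m[48;2;26;14;21m🬎[38;2;151;124;35m[48;2;44;33;18m🬨[38;2;194;159;45m[48;2;31;17;22m🬺[0m
[38;2;195;159;45m[48;2;20;12;19m▐[38;2;154;126;35m[48;2;192;157;45m🬉[38;2;125;102;29m[48;2;30;20;18m🬏[38;2;22;12;19m[48;2;18;11;18m🬎[38;2;22;12;19m[48;2;18;11;18m🬎[38;2;22;12;19m[48;2;18;11;18m🬎[38;2;22;12;19m[48;2;18;11;18m🬎[38;2;22;12;19m[48;2;18;11;18m🬎[38;2;47;36;18m[48;2;156;128;36m🬄[38;2;198;162;46m[48;2;191;157;44m🬔[0m
[38;2;171;141;40m[48;2;12;8;16m🬁[38;2;198;163;46m[48;2;162;133;38m🬬[38;2;106;87;25m[48;2;185;152;43m🬁[38;2;15;9;16m[48;2;155;128;36m🬊[38;2;14;9;16m[48;2;129;106;30m🬎[38;2;14;9;16m[48;2;116;95;27m🬎[38;2;14;9;16m[48;2;151;124;35m🬎[38;2;16;10;17m[48;2;157;128;36m🬀[38;2;169;138;39m[48;2;198;162;46m🬀[38;2;179;147;42m[48;2;12;8;16m🬕[0m
</frame>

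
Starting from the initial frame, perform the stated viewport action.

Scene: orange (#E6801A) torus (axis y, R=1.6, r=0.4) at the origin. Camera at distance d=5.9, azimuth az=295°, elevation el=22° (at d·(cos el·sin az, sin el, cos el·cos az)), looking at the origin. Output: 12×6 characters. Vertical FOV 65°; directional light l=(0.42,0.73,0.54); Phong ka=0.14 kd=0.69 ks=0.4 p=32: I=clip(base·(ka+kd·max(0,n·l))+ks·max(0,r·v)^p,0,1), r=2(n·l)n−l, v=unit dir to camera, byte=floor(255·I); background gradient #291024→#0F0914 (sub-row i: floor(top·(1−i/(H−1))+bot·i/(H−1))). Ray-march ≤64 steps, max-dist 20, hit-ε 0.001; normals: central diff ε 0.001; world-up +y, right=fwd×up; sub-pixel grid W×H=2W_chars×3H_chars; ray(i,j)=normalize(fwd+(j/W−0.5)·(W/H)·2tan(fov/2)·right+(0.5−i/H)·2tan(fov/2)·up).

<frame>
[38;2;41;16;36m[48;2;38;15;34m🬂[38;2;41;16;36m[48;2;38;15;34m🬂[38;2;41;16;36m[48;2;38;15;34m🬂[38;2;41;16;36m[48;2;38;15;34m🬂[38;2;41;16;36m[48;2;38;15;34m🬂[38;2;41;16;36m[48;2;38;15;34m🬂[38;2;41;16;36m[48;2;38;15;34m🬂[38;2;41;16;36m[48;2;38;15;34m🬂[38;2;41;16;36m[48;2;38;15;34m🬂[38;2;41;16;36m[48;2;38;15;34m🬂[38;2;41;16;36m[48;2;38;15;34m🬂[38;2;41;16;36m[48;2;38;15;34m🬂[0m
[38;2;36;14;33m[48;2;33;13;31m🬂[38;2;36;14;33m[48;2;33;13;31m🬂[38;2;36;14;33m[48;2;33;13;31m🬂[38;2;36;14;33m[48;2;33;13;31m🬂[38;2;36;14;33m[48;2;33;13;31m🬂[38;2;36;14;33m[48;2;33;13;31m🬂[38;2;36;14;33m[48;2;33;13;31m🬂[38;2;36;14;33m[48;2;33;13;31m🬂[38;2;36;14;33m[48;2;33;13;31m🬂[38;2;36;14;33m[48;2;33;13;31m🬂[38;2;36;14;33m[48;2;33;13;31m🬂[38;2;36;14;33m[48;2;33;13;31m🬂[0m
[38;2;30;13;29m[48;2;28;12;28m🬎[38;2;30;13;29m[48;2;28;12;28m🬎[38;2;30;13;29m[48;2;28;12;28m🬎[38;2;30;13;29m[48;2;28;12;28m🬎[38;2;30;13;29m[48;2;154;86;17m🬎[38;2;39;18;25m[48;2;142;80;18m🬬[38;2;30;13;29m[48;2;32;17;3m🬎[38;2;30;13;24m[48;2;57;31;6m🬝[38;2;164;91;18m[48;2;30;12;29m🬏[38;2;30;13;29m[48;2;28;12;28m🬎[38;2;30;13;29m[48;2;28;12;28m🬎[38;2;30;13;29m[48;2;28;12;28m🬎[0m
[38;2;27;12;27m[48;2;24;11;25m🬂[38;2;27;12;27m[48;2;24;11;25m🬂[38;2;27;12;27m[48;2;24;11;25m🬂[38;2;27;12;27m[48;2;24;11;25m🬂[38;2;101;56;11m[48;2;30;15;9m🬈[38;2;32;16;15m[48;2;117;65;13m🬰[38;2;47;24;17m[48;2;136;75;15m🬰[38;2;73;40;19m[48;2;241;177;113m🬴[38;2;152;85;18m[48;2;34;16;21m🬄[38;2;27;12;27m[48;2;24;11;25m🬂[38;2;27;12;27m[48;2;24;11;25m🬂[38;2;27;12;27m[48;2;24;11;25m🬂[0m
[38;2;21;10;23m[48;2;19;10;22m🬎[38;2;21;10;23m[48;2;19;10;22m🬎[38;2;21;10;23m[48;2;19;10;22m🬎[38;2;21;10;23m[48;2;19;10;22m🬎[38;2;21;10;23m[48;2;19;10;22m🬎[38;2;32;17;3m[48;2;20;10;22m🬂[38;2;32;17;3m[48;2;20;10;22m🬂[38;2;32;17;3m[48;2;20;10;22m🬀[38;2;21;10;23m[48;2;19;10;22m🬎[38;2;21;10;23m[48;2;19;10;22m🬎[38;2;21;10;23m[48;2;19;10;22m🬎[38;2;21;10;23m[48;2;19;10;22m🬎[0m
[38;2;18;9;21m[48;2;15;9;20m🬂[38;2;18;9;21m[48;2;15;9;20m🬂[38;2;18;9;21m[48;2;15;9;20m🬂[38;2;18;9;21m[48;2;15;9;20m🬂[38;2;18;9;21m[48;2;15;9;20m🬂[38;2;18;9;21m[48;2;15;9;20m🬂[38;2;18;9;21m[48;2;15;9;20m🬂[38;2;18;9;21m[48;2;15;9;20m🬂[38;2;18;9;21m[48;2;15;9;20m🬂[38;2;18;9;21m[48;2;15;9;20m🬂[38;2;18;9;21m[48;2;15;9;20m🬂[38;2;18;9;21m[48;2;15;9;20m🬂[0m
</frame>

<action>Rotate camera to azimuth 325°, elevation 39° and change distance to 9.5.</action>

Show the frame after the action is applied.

<frame>
[38;2;41;16;36m[48;2;38;15;34m🬂[38;2;41;16;36m[48;2;38;15;34m🬂[38;2;41;16;36m[48;2;38;15;34m🬂[38;2;41;16;36m[48;2;38;15;34m🬂[38;2;41;16;36m[48;2;38;15;34m🬂[38;2;41;16;36m[48;2;38;15;34m🬂[38;2;41;16;36m[48;2;38;15;34m🬂[38;2;41;16;36m[48;2;38;15;34m🬂[38;2;41;16;36m[48;2;38;15;34m🬂[38;2;41;16;36m[48;2;38;15;34m🬂[38;2;41;16;36m[48;2;38;15;34m🬂[38;2;41;16;36m[48;2;38;15;34m🬂[0m
[38;2;36;14;33m[48;2;33;13;31m🬂[38;2;36;14;33m[48;2;33;13;31m🬂[38;2;36;14;33m[48;2;33;13;31m🬂[38;2;36;14;33m[48;2;33;13;31m🬂[38;2;36;14;33m[48;2;33;13;31m🬂[38;2;36;14;33m[48;2;33;13;31m🬂[38;2;36;14;33m[48;2;33;13;31m🬂[38;2;36;14;33m[48;2;33;13;31m🬂[38;2;36;14;33m[48;2;33;13;31m🬂[38;2;36;14;33m[48;2;33;13;31m🬂[38;2;36;14;33m[48;2;33;13;31m🬂[38;2;36;14;33m[48;2;33;13;31m🬂[0m
[38;2;30;13;29m[48;2;28;12;28m🬎[38;2;30;13;29m[48;2;28;12;28m🬎[38;2;30;13;29m[48;2;28;12;28m🬎[38;2;30;13;29m[48;2;28;12;28m🬎[38;2;30;13;29m[48;2;28;12;28m🬎[38;2;30;13;29m[48;2;160;89;18m🬎[38;2;30;13;29m[48;2;47;26;5m🬎[38;2;126;70;14m[48;2;30;12;29m🬏[38;2;30;13;29m[48;2;28;12;28m🬎[38;2;30;13;29m[48;2;28;12;28m🬎[38;2;30;13;29m[48;2;28;12;28m🬎[38;2;30;13;29m[48;2;28;12;28m🬎[0m
[38;2;27;12;27m[48;2;24;11;25m🬂[38;2;27;12;27m[48;2;24;11;25m🬂[38;2;27;12;27m[48;2;24;11;25m🬂[38;2;27;12;27m[48;2;24;11;25m🬂[38;2;25;11;25m[48;2;32;17;3m🬺[38;2;146;81;16m[48;2;37;18;19m🬌[38;2;26;11;26m[48;2;118;65;13m🬆[38;2;180;103;27m[48;2;29;14;20m🬅[38;2;27;12;27m[48;2;24;11;25m🬂[38;2;27;12;27m[48;2;24;11;25m🬂[38;2;27;12;27m[48;2;24;11;25m🬂[38;2;27;12;27m[48;2;24;11;25m🬂[0m
[38;2;21;10;23m[48;2;19;10;22m🬎[38;2;21;10;23m[48;2;19;10;22m🬎[38;2;21;10;23m[48;2;19;10;22m🬎[38;2;21;10;23m[48;2;19;10;22m🬎[38;2;21;10;23m[48;2;19;10;22m🬎[38;2;21;10;23m[48;2;19;10;22m🬎[38;2;21;10;23m[48;2;19;10;22m🬎[38;2;21;10;23m[48;2;19;10;22m🬎[38;2;21;10;23m[48;2;19;10;22m🬎[38;2;21;10;23m[48;2;19;10;22m🬎[38;2;21;10;23m[48;2;19;10;22m🬎[38;2;21;10;23m[48;2;19;10;22m🬎[0m
[38;2;18;9;21m[48;2;15;9;20m🬂[38;2;18;9;21m[48;2;15;9;20m🬂[38;2;18;9;21m[48;2;15;9;20m🬂[38;2;18;9;21m[48;2;15;9;20m🬂[38;2;18;9;21m[48;2;15;9;20m🬂[38;2;18;9;21m[48;2;15;9;20m🬂[38;2;18;9;21m[48;2;15;9;20m🬂[38;2;18;9;21m[48;2;15;9;20m🬂[38;2;18;9;21m[48;2;15;9;20m🬂[38;2;18;9;21m[48;2;15;9;20m🬂[38;2;18;9;21m[48;2;15;9;20m🬂[38;2;18;9;21m[48;2;15;9;20m🬂[0m
</frame>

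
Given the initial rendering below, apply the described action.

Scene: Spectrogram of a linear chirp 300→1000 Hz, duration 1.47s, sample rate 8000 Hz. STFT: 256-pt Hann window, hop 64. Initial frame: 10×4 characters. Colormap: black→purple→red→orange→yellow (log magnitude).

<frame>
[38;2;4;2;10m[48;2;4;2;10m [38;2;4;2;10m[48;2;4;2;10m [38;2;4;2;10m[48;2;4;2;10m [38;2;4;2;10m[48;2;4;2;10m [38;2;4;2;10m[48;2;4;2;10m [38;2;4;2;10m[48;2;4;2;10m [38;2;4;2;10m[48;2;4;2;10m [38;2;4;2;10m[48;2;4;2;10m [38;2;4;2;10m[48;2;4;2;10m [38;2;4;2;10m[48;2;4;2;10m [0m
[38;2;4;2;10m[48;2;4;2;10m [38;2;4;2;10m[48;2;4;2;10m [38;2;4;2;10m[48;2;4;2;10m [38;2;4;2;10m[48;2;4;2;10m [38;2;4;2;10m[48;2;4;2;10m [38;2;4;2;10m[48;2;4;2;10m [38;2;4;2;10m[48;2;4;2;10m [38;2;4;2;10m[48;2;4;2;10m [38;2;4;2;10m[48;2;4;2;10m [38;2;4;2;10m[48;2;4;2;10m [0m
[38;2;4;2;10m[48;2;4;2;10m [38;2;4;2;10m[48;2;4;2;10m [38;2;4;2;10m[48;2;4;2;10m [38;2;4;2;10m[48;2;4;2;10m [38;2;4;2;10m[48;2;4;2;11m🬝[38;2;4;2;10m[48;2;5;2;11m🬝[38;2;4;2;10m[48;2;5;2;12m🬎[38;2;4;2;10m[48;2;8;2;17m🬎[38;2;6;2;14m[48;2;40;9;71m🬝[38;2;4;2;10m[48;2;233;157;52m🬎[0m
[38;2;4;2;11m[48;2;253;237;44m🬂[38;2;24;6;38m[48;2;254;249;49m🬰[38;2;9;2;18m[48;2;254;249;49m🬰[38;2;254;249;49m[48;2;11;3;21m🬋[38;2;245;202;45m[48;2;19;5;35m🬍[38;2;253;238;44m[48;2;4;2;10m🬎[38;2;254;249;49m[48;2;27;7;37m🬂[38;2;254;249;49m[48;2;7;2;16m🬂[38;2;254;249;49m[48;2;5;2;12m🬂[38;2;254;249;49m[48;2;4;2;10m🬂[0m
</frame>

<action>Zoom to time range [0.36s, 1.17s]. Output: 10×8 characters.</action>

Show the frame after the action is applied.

<frame>
[38;2;4;2;10m[48;2;4;2;10m [38;2;4;2;10m[48;2;4;2;10m [38;2;4;2;10m[48;2;4;2;10m [38;2;4;2;10m[48;2;4;2;10m [38;2;4;2;10m[48;2;4;2;10m [38;2;4;2;10m[48;2;4;2;10m [38;2;4;2;10m[48;2;4;2;10m [38;2;4;2;10m[48;2;4;2;10m [38;2;4;2;10m[48;2;4;2;10m [38;2;4;2;10m[48;2;4;2;10m [0m
[38;2;4;2;10m[48;2;4;2;10m [38;2;4;2;10m[48;2;4;2;10m [38;2;4;2;10m[48;2;4;2;10m [38;2;4;2;10m[48;2;4;2;10m [38;2;4;2;10m[48;2;4;2;10m [38;2;4;2;10m[48;2;4;2;10m [38;2;4;2;10m[48;2;4;2;10m [38;2;4;2;10m[48;2;4;2;10m [38;2;4;2;10m[48;2;4;2;10m [38;2;4;2;10m[48;2;4;2;10m [0m
[38;2;4;2;10m[48;2;4;2;10m [38;2;4;2;10m[48;2;4;2;10m [38;2;4;2;10m[48;2;4;2;10m [38;2;4;2;10m[48;2;4;2;10m [38;2;4;2;10m[48;2;4;2;10m [38;2;4;2;10m[48;2;4;2;10m [38;2;4;2;10m[48;2;4;2;10m [38;2;4;2;10m[48;2;4;2;10m [38;2;4;2;10m[48;2;4;2;10m [38;2;4;2;10m[48;2;4;2;10m [0m
[38;2;4;2;10m[48;2;4;2;10m [38;2;4;2;10m[48;2;4;2;10m [38;2;4;2;10m[48;2;4;2;10m [38;2;4;2;10m[48;2;4;2;10m [38;2;4;2;10m[48;2;4;2;10m [38;2;4;2;10m[48;2;4;2;10m [38;2;4;2;10m[48;2;4;2;10m [38;2;4;2;10m[48;2;4;2;10m [38;2;4;2;10m[48;2;4;2;10m [38;2;4;2;10m[48;2;4;2;10m [0m
[38;2;4;2;10m[48;2;4;2;10m [38;2;4;2;10m[48;2;4;2;10m [38;2;4;2;10m[48;2;4;2;10m [38;2;4;2;10m[48;2;4;2;10m [38;2;4;2;10m[48;2;4;2;10m [38;2;4;2;10m[48;2;4;2;10m [38;2;4;2;10m[48;2;4;2;10m [38;2;4;2;10m[48;2;4;2;10m [38;2;4;2;10m[48;2;4;2;10m [38;2;4;2;10m[48;2;4;2;10m [0m
[38;2;4;2;10m[48;2;4;2;10m [38;2;4;2;10m[48;2;4;2;10m [38;2;4;2;10m[48;2;4;2;10m [38;2;4;2;10m[48;2;4;2;10m [38;2;4;2;10m[48;2;4;2;11m🬬[38;2;4;2;10m[48;2;4;2;11m🬎[38;2;4;2;10m[48;2;5;2;11m🬎[38;2;4;2;10m[48;2;5;2;12m🬎[38;2;4;2;10m[48;2;6;2;14m🬎[38;2;4;2;10m[48;2;9;3;18m🬎[0m
[38;2;5;2;13m[48;2;254;246;48m🬎[38;2;8;2;16m[48;2;254;249;49m🬎[38;2;11;3;23m[48;2;254;247;48m🬎[38;2;23;5;42m[48;2;254;248;49m🬎[38;2;7;2;15m[48;2;243;192;46m🬂[38;2;10;3;20m[48;2;253;237;44m🬂[38;2;29;7;51m[48;2;247;205;44m🬡[38;2;37;8;65m[48;2;254;249;49m🬰[38;2;252;218;36m[48;2;52;13;48m🬍[38;2;253;239;45m[48;2;9;3;19m🬎[0m
[38;2;253;226;40m[48;2;5;2;13m🬂[38;2;229;110;38m[48;2;14;4;27m🬀[38;2;32;7;57m[48;2;4;2;11m🬂[38;2;13;3;24m[48;2;4;2;10m🬂[38;2;9;3;18m[48;2;4;2;10m🬂[38;2;6;2;14m[48;2;4;2;10m🬂[38;2;5;2;12m[48;2;4;2;10m🬂[38;2;5;2;11m[48;2;4;2;10m🬂[38;2;4;2;11m[48;2;4;2;10m🬂[38;2;4;2;10m[48;2;4;2;11m🬺[0m
</frame>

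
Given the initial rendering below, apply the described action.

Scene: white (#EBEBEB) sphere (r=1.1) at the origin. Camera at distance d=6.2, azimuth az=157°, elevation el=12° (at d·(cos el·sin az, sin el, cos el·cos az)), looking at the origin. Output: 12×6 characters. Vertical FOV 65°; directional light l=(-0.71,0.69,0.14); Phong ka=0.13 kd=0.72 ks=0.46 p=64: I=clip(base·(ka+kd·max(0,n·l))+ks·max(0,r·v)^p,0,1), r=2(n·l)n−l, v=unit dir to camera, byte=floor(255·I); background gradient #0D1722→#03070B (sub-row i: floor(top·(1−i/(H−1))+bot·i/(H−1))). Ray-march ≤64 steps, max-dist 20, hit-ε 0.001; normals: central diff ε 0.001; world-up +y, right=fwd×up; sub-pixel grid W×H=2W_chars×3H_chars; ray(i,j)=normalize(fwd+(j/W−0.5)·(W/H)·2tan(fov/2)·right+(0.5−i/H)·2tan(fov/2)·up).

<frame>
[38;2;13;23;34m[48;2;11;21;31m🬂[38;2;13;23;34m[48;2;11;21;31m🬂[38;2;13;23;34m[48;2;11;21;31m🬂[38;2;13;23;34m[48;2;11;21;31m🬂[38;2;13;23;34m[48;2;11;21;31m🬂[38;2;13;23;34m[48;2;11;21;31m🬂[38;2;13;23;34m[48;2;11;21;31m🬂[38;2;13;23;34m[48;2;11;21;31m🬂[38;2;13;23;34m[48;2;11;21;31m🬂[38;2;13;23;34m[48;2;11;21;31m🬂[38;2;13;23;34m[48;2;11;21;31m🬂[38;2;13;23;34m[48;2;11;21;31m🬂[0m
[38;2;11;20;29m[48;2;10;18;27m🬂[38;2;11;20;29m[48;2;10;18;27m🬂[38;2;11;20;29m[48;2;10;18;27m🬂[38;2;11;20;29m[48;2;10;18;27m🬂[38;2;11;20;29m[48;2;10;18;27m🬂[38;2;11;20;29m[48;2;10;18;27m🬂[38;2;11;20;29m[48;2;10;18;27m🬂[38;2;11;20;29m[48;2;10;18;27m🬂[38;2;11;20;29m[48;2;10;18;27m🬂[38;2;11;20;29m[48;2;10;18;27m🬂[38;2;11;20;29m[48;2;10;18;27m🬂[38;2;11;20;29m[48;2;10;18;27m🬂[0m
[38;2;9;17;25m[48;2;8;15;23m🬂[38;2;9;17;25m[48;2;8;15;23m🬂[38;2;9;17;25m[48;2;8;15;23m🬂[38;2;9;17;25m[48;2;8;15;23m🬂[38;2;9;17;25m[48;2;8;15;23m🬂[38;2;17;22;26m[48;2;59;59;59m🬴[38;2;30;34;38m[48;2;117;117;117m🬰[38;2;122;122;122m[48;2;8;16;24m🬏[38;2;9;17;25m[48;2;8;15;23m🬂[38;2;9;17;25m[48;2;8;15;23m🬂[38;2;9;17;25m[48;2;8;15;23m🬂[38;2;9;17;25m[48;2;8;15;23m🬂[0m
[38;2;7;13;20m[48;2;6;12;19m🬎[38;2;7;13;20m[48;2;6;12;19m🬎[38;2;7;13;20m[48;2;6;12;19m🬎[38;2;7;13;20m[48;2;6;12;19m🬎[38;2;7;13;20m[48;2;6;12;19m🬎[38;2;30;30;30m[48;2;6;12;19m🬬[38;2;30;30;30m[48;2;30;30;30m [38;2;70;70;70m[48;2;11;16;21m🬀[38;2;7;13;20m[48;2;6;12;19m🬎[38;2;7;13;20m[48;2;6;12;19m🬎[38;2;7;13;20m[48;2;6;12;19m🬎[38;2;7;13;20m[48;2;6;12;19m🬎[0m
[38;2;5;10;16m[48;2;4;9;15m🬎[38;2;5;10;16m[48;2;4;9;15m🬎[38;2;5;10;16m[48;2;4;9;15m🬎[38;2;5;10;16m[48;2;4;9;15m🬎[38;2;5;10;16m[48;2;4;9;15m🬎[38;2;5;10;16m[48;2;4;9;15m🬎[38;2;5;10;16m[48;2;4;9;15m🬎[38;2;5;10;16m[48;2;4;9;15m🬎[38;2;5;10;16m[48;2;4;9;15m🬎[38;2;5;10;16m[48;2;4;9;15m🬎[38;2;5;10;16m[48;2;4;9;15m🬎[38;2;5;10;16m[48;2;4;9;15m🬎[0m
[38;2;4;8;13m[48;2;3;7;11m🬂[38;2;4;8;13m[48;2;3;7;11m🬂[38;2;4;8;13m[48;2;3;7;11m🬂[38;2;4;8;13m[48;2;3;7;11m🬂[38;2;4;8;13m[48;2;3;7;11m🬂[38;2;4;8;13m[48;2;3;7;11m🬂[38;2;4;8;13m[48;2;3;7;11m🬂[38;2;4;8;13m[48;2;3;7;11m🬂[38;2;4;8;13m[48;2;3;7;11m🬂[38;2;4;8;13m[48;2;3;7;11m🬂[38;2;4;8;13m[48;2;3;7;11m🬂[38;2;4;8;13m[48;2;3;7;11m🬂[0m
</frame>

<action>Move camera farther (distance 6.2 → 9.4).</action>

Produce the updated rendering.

<frame>
[38;2;13;23;34m[48;2;11;21;31m🬂[38;2;13;23;34m[48;2;11;21;31m🬂[38;2;13;23;34m[48;2;11;21;31m🬂[38;2;13;23;34m[48;2;11;21;31m🬂[38;2;13;23;34m[48;2;11;21;31m🬂[38;2;13;23;34m[48;2;11;21;31m🬂[38;2;13;23;34m[48;2;11;21;31m🬂[38;2;13;23;34m[48;2;11;21;31m🬂[38;2;13;23;34m[48;2;11;21;31m🬂[38;2;13;23;34m[48;2;11;21;31m🬂[38;2;13;23;34m[48;2;11;21;31m🬂[38;2;13;23;34m[48;2;11;21;31m🬂[0m
[38;2;11;20;29m[48;2;10;18;27m🬂[38;2;11;20;29m[48;2;10;18;27m🬂[38;2;11;20;29m[48;2;10;18;27m🬂[38;2;11;20;29m[48;2;10;18;27m🬂[38;2;11;20;29m[48;2;10;18;27m🬂[38;2;11;20;29m[48;2;10;18;27m🬂[38;2;11;20;29m[48;2;10;18;27m🬂[38;2;11;20;29m[48;2;10;18;27m🬂[38;2;11;20;29m[48;2;10;18;27m🬂[38;2;11;20;29m[48;2;10;18;27m🬂[38;2;11;20;29m[48;2;10;18;27m🬂[38;2;11;20;29m[48;2;10;18;27m🬂[0m
[38;2;9;17;25m[48;2;8;15;23m🬂[38;2;9;17;25m[48;2;8;15;23m🬂[38;2;9;17;25m[48;2;8;15;23m🬂[38;2;9;17;25m[48;2;8;15;23m🬂[38;2;9;17;25m[48;2;8;15;23m🬂[38;2;8;16;24m[48;2;30;30;30m🬝[38;2;19;26;32m[48;2;187;187;187m🬝[38;2;9;17;25m[48;2;8;15;23m🬂[38;2;9;17;25m[48;2;8;15;23m🬂[38;2;9;17;25m[48;2;8;15;23m🬂[38;2;9;17;25m[48;2;8;15;23m🬂[38;2;9;17;25m[48;2;8;15;23m🬂[0m
[38;2;7;13;20m[48;2;6;12;19m🬎[38;2;7;13;20m[48;2;6;12;19m🬎[38;2;7;13;20m[48;2;6;12;19m🬎[38;2;7;13;20m[48;2;6;12;19m🬎[38;2;7;13;20m[48;2;6;12;19m🬎[38;2;30;30;30m[48;2;6;12;19m🬉[38;2;49;49;49m[48;2;20;22;25m🬁[38;2;7;13;20m[48;2;6;12;19m🬎[38;2;7;13;20m[48;2;6;12;19m🬎[38;2;7;13;20m[48;2;6;12;19m🬎[38;2;7;13;20m[48;2;6;12;19m🬎[38;2;7;13;20m[48;2;6;12;19m🬎[0m
[38;2;5;10;16m[48;2;4;9;15m🬎[38;2;5;10;16m[48;2;4;9;15m🬎[38;2;5;10;16m[48;2;4;9;15m🬎[38;2;5;10;16m[48;2;4;9;15m🬎[38;2;5;10;16m[48;2;4;9;15m🬎[38;2;5;10;16m[48;2;4;9;15m🬎[38;2;5;10;16m[48;2;4;9;15m🬎[38;2;5;10;16m[48;2;4;9;15m🬎[38;2;5;10;16m[48;2;4;9;15m🬎[38;2;5;10;16m[48;2;4;9;15m🬎[38;2;5;10;16m[48;2;4;9;15m🬎[38;2;5;10;16m[48;2;4;9;15m🬎[0m
[38;2;4;8;13m[48;2;3;7;11m🬂[38;2;4;8;13m[48;2;3;7;11m🬂[38;2;4;8;13m[48;2;3;7;11m🬂[38;2;4;8;13m[48;2;3;7;11m🬂[38;2;4;8;13m[48;2;3;7;11m🬂[38;2;4;8;13m[48;2;3;7;11m🬂[38;2;4;8;13m[48;2;3;7;11m🬂[38;2;4;8;13m[48;2;3;7;11m🬂[38;2;4;8;13m[48;2;3;7;11m🬂[38;2;4;8;13m[48;2;3;7;11m🬂[38;2;4;8;13m[48;2;3;7;11m🬂[38;2;4;8;13m[48;2;3;7;11m🬂[0m
</frame>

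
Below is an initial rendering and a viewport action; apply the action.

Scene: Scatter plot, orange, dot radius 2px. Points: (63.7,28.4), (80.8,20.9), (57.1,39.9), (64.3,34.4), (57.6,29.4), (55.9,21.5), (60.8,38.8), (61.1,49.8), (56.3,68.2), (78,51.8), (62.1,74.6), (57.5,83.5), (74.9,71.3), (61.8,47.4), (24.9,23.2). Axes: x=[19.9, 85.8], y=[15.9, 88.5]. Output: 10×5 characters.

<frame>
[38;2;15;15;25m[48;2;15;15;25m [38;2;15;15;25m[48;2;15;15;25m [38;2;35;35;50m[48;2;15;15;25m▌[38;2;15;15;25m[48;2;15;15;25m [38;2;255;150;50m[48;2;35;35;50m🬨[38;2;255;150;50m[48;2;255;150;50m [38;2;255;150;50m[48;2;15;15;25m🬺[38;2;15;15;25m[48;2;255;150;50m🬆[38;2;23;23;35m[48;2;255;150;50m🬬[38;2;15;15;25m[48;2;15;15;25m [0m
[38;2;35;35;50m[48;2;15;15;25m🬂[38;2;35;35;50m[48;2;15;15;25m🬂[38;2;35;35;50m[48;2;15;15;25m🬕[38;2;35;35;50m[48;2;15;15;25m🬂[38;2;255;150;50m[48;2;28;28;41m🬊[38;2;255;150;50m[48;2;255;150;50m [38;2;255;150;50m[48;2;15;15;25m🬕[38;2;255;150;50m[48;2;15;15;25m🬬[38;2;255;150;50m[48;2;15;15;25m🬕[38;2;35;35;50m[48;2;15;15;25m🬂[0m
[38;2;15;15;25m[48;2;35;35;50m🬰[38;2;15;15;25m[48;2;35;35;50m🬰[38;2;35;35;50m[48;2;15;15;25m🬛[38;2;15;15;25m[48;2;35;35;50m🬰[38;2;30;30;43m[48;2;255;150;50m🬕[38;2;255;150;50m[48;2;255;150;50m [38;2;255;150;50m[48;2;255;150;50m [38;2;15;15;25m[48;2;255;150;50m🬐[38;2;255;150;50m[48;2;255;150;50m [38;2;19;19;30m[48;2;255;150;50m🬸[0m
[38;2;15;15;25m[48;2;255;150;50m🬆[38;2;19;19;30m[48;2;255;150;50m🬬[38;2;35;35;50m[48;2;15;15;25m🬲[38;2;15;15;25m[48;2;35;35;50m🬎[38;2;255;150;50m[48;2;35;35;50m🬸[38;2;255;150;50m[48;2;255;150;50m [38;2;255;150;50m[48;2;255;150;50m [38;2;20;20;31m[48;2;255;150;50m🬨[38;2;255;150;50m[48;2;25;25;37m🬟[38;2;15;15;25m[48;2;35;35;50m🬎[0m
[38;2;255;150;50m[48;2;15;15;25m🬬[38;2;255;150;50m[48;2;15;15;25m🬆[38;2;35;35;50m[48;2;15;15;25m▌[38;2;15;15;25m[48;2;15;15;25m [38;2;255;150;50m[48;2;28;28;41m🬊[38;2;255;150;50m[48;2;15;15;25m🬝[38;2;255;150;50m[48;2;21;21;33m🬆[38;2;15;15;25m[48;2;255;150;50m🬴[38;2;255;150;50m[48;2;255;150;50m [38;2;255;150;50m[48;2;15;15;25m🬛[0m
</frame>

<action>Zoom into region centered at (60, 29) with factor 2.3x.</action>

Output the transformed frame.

<frame>
[38;2;15;15;25m[48;2;15;15;25m [38;2;15;15;25m[48;2;15;15;25m [38;2;27;27;40m[48;2;255;150;50m🬝[38;2;15;15;25m[48;2;255;150;50m🬀[38;2;25;25;37m[48;2;255;150;50m🬂[38;2;255;150;50m[48;2;15;15;25m🬺[38;2;23;23;35m[48;2;255;150;50m🬬[38;2;15;15;25m[48;2;15;15;25m [38;2;35;35;50m[48;2;15;15;25m▌[38;2;15;15;25m[48;2;15;15;25m [0m
[38;2;35;35;50m[48;2;15;15;25m🬂[38;2;35;35;50m[48;2;15;15;25m🬂[38;2;35;35;50m[48;2;15;15;25m🬕[38;2;255;150;50m[48;2;15;15;25m🬸[38;2;255;150;50m[48;2;21;21;33m🬒[38;2;255;150;50m[48;2;15;15;25m🬬[38;2;255;150;50m[48;2;255;150;50m [38;2;255;150;50m[48;2;23;23;35m🬃[38;2;35;35;50m[48;2;15;15;25m🬕[38;2;35;35;50m[48;2;15;15;25m🬂[0m
[38;2;15;15;25m[48;2;35;35;50m🬰[38;2;15;15;25m[48;2;35;35;50m🬰[38;2;255;150;50m[48;2;31;31;45m🬁[38;2;255;150;50m[48;2;255;150;50m [38;2;255;150;50m[48;2;25;25;37m🬎[38;2;255;150;50m[48;2;255;150;50m [38;2;255;150;50m[48;2;15;15;25m🬛[38;2;15;15;25m[48;2;35;35;50m🬰[38;2;35;35;50m[48;2;15;15;25m🬛[38;2;15;15;25m[48;2;35;35;50m🬰[0m
[38;2;15;15;25m[48;2;35;35;50m🬎[38;2;15;15;25m[48;2;35;35;50m🬎[38;2;35;35;50m[48;2;255;150;50m🬐[38;2;255;150;50m[48;2;255;150;50m [38;2;27;27;40m[48;2;255;150;50m🬸[38;2;23;23;35m[48;2;255;150;50m🬺[38;2;35;35;50m[48;2;15;15;25m🬲[38;2;15;15;25m[48;2;35;35;50m🬎[38;2;35;35;50m[48;2;15;15;25m🬲[38;2;15;15;25m[48;2;35;35;50m🬎[0m
[38;2;15;15;25m[48;2;15;15;25m [38;2;15;15;25m[48;2;15;15;25m [38;2;35;35;50m[48;2;15;15;25m▌[38;2;255;150;50m[48;2;15;15;25m🬀[38;2;35;35;50m[48;2;15;15;25m▌[38;2;15;15;25m[48;2;15;15;25m [38;2;35;35;50m[48;2;15;15;25m▌[38;2;15;15;25m[48;2;15;15;25m [38;2;35;35;50m[48;2;15;15;25m▌[38;2;15;15;25m[48;2;15;15;25m [0m
</frame>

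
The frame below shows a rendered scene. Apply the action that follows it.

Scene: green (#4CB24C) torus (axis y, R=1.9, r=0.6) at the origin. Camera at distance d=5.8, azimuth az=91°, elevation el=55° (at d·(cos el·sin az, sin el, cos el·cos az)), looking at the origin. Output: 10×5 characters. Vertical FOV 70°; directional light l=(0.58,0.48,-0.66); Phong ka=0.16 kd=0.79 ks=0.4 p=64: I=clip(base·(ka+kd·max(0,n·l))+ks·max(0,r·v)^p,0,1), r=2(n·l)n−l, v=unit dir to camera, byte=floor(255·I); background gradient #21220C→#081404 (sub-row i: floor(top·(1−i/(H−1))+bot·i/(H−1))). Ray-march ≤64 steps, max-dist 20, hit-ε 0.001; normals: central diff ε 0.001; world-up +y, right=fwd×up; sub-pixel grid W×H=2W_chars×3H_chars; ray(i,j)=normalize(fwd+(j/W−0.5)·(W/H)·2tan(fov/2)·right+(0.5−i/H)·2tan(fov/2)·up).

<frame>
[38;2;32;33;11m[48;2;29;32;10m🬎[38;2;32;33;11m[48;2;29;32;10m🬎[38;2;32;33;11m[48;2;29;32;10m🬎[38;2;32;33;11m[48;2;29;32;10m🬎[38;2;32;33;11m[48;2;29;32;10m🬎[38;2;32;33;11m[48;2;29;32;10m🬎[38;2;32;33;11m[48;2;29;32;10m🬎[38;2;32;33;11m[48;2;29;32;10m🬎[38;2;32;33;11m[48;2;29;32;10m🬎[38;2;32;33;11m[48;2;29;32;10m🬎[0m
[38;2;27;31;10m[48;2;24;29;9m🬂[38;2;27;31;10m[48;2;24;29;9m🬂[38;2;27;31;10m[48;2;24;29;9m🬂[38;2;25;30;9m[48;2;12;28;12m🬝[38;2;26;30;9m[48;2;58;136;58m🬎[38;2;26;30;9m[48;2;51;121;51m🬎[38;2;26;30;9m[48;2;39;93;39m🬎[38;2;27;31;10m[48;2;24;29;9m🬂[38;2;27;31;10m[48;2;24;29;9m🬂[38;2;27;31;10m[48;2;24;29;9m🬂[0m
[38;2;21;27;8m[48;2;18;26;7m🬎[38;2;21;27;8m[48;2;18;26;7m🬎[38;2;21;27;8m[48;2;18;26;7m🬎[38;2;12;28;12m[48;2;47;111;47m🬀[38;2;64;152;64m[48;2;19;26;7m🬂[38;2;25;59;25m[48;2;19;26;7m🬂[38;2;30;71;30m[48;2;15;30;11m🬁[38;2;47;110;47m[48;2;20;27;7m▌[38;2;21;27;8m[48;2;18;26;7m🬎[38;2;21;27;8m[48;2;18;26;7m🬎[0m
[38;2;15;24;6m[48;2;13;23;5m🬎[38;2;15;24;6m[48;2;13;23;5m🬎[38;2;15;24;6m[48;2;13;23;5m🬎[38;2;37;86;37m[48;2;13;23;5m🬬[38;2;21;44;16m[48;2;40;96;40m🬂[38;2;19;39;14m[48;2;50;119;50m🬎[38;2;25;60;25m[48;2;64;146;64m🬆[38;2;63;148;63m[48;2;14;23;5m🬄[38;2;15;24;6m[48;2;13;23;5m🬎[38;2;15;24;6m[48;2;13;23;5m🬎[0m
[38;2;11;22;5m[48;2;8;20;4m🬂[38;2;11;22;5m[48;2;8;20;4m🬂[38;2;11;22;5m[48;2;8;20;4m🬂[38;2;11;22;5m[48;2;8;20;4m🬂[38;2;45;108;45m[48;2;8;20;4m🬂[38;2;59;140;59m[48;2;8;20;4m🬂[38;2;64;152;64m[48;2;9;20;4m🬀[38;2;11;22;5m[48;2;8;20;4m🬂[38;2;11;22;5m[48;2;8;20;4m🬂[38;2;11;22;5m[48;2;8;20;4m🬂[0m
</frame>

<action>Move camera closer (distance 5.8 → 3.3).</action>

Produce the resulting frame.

<frame>
[38;2;32;33;11m[48;2;29;32;10m🬎[38;2;32;33;11m[48;2;29;32;10m🬎[38;2;32;33;11m[48;2;29;32;10m🬎[38;2;32;33;11m[48;2;29;32;10m🬎[38;2;32;33;11m[48;2;29;32;10m🬎[38;2;32;33;11m[48;2;29;32;10m🬎[38;2;32;33;11m[48;2;29;32;10m🬎[38;2;32;33;11m[48;2;29;32;10m🬎[38;2;32;33;11m[48;2;29;32;10m🬎[38;2;32;33;11m[48;2;29;32;10m🬎[0m
[38;2;27;31;10m[48;2;24;29;9m🬂[38;2;25;30;9m[48;2;24;57;24m🬝[38;2;23;34;12m[48;2;53;124;53m🬆[38;2;41;96;41m[48;2;67;158;67m🬂[38;2;150;244;150m[48;2;59;138;59m🬃[38;2;52;122;52m[48;2;32;77;32m🬎[38;2;39;92;39m[48;2;18;44;18m🬎[38;2;37;87;37m[48;2;22;42;17m🬌[38;2;26;30;9m[48;2;43;101;43m🬊[38;2;27;31;10m[48;2;24;29;9m🬂[0m
[38;2;20;27;7m[48;2;16;39;16m🬝[38;2;13;31;13m[48;2;42;98;42m🬀[38;2;61;144;61m[48;2;52;124;52m🬉[38;2;59;139;59m[48;2;18;26;7m🬆[38;2;21;27;8m[48;2;18;26;7m🬎[38;2;21;27;8m[48;2;18;26;7m🬎[38;2;19;26;7m[48;2;12;28;12m🬺[38;2;12;28;12m[48;2;18;26;7m🬬[38;2;31;74;31m[48;2;15;36;15m▐[38;2;21;27;8m[48;2;52;123;52m🬉[0m
[38;2;14;24;5m[48;2;29;68;29m▌[38;2;43;101;43m[48;2;39;93;39m🬉[38;2;42;100;42m[48;2;37;87;37m🬆[38;2;14;25;7m[48;2;26;62;26m🬨[38;2;15;24;6m[48;2;13;23;5m🬎[38;2;15;24;6m[48;2;13;23;5m🬎[38;2;15;24;5m[48;2;12;28;12m🬝[38;2;16;25;6m[48;2;12;28;12m🬀[38;2;16;39;16m[48;2;30;73;30m▌[38;2;45;107;45m[48;2;61;143;61m▌[0m
[38;2;28;68;28m[48;2;9;20;4m🬉[38;2;37;88;37m[48;2;40;96;40m▌[38;2;37;89;37m[48;2;41;96;41m🬉[38;2;28;67;28m[48;2;37;88;37m🬊[38;2;15;37;15m[48;2;31;73;31m🬊[38;2;14;35;14m[48;2;31;73;31m🬎[38;2;16;38;16m[48;2;33;79;33m🬎[38;2;21;51;21m[48;2;39;92;39m🬆[38;2;39;93;39m[48;2;58;129;58m🬆[38;2;63;148;63m[48;2;8;20;4m🬝[0m
</frame>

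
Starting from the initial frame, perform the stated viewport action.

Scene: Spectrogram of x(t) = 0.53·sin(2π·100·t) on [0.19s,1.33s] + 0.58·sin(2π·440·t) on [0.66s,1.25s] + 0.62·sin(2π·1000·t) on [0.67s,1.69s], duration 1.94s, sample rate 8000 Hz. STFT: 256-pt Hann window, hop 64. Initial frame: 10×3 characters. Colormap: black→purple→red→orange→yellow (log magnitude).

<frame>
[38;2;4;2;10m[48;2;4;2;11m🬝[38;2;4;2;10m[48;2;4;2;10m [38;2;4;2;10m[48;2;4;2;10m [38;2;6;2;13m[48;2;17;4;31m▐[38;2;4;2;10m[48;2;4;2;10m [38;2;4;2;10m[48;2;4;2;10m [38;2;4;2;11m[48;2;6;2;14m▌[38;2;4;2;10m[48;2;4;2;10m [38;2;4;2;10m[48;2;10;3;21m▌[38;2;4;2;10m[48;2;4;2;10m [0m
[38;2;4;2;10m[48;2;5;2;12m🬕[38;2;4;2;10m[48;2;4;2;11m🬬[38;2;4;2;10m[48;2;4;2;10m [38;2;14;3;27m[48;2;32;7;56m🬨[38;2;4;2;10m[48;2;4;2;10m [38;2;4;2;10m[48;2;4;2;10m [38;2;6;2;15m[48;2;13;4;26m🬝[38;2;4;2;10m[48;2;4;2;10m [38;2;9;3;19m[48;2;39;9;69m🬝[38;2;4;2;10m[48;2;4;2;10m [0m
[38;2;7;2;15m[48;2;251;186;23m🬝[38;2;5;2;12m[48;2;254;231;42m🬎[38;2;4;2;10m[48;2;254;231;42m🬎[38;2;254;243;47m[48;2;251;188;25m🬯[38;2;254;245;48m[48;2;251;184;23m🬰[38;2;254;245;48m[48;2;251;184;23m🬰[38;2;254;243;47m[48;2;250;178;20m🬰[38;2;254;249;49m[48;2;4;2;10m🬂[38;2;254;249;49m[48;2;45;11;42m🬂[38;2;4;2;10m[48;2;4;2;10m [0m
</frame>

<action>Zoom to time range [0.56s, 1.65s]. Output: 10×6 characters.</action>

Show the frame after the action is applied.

<frame>
[38;2;4;2;10m[48;2;16;4;30m▌[38;2;6;2;13m[48;2;4;2;10m▌[38;2;4;2;10m[48;2;4;2;10m [38;2;4;2;10m[48;2;4;2;10m [38;2;4;2;10m[48;2;4;2;10m [38;2;4;2;10m[48;2;4;2;10m [38;2;6;2;14m[48;2;5;2;13m▌[38;2;4;2;10m[48;2;4;2;10m [38;2;4;2;10m[48;2;4;2;10m [38;2;4;2;10m[48;2;4;2;10m [0m
[38;2;4;2;10m[48;2;17;4;32m▌[38;2;4;2;10m[48;2;6;2;13m▐[38;2;4;2;10m[48;2;4;2;10m [38;2;4;2;10m[48;2;4;2;10m [38;2;4;2;10m[48;2;4;2;10m [38;2;4;2;10m[48;2;4;2;10m [38;2;6;2;13m[48;2;7;2;15m🬬[38;2;4;2;10m[48;2;4;2;11m🬨[38;2;4;2;10m[48;2;4;2;10m [38;2;4;2;10m[48;2;4;2;10m [0m
[38;2;4;2;10m[48;2;21;5;38m▌[38;2;4;2;10m[48;2;7;2;16m▐[38;2;4;2;10m[48;2;4;2;10m [38;2;4;2;10m[48;2;4;2;10m [38;2;4;2;10m[48;2;4;2;10m [38;2;4;2;10m[48;2;4;2;10m [38;2;6;2;15m[48;2;8;2;17m🬨[38;2;4;2;10m[48;2;5;2;11m🬬[38;2;4;2;10m[48;2;4;2;10m [38;2;4;2;10m[48;2;4;2;10m [0m
[38;2;4;2;10m[48;2;32;7;57m▌[38;2;5;2;12m[48;2;15;4;29m🬨[38;2;4;2;10m[48;2;4;2;10m [38;2;4;2;10m[48;2;4;2;10m [38;2;4;2;10m[48;2;4;2;10m [38;2;4;2;10m[48;2;4;2;10m [38;2;8;2;18m[48;2;11;3;23m🬊[38;2;4;2;10m[48;2;5;2;12m▐[38;2;4;2;10m[48;2;4;2;10m [38;2;4;2;10m[48;2;4;2;10m [0m
[38;2;53;14;39m[48;2;252;201;30m🬴[38;2;22;5;41m[48;2;254;249;49m🬰[38;2;4;2;10m[48;2;254;249;49m🬰[38;2;4;2;10m[48;2;254;249;49m🬰[38;2;4;2;10m[48;2;254;249;49m🬰[38;2;4;2;10m[48;2;254;249;49m🬰[38;2;27;6;49m[48;2;254;249;49m🬰[38;2;6;2;14m[48;2;254;249;49m🬰[38;2;4;2;10m[48;2;254;249;49m🬰[38;2;4;2;10m[48;2;254;249;49m🬰[0m
[38;2;5;2;12m[48;2;253;220;37m🬄[38;2;251;184;23m[48;2;254;236;44m🬂[38;2;251;184;23m[48;2;254;236;44m🬂[38;2;251;184;23m[48;2;254;236;44m🬂[38;2;251;184;23m[48;2;254;236;44m🬂[38;2;251;184;23m[48;2;254;236;44m🬂[38;2;204;60;73m[48;2;253;222;38m🬉[38;2;15;4;28m[48;2;254;231;42m🬬[38;2;4;2;10m[48;2;4;2;10m [38;2;4;2;10m[48;2;4;2;10m [0m
</frame>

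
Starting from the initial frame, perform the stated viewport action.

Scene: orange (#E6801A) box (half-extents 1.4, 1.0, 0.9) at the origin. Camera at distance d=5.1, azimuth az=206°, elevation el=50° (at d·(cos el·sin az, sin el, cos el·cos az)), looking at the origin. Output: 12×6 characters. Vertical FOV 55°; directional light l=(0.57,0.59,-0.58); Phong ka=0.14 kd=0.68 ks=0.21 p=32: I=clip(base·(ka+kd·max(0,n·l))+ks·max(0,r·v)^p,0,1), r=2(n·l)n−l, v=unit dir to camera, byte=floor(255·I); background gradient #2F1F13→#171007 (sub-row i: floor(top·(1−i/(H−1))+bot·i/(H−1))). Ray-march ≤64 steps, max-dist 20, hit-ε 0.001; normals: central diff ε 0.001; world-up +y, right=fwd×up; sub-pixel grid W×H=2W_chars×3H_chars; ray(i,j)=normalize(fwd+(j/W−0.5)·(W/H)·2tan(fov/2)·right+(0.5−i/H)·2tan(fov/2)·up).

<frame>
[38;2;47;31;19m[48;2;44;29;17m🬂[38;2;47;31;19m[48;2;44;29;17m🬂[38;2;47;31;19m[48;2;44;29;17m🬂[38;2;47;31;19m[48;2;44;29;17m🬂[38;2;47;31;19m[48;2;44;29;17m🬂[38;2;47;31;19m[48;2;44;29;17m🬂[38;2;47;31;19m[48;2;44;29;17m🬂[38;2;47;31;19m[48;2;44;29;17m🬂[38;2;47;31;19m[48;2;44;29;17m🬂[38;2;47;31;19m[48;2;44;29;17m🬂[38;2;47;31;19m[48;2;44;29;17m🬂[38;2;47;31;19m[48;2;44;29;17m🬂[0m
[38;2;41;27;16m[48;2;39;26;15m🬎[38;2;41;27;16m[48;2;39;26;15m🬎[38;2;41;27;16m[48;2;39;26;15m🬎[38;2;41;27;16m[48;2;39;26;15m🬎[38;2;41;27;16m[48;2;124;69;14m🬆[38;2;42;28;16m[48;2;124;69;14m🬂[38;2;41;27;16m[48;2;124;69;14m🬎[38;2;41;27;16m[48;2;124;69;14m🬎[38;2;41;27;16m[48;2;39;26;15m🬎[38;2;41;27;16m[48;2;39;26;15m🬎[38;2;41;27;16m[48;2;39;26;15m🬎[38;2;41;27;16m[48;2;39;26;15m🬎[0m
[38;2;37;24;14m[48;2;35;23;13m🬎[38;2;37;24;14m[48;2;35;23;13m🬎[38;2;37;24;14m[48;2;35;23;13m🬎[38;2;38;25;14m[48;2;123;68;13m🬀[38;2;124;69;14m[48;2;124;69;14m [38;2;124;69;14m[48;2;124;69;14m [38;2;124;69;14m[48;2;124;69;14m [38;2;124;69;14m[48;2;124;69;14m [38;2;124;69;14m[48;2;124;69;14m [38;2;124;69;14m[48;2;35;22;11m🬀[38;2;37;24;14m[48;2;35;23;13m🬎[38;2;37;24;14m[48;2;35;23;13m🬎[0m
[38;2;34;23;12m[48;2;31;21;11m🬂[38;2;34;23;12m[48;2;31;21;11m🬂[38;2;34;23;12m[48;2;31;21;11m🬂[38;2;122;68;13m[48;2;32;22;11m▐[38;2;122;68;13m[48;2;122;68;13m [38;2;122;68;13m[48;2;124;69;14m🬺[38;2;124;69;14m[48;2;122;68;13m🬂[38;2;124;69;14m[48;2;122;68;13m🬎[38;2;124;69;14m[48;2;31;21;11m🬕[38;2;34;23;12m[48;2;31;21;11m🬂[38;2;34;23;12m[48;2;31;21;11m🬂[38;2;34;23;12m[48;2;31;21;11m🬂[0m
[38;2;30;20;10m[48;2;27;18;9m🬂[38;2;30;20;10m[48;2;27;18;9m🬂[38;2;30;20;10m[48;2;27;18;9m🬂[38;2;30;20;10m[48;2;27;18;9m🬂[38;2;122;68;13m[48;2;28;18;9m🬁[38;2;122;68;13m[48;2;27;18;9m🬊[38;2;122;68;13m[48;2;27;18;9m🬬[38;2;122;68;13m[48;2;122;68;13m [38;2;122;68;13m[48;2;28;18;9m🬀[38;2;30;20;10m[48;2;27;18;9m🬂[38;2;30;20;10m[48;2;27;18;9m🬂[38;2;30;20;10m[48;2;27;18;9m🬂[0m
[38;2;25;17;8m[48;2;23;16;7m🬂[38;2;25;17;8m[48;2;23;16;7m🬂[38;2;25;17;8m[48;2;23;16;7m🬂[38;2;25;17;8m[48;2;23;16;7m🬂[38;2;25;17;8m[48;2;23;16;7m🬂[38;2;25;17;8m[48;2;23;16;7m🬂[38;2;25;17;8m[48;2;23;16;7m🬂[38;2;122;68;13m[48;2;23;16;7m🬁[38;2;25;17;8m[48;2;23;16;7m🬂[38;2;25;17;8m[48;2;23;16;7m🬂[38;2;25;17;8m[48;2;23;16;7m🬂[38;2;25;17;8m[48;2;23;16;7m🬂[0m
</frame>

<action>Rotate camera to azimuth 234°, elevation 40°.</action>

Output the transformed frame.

<frame>
[38;2;47;31;19m[48;2;44;29;17m🬂[38;2;47;31;19m[48;2;44;29;17m🬂[38;2;47;31;19m[48;2;44;29;17m🬂[38;2;47;31;19m[48;2;44;29;17m🬂[38;2;47;31;19m[48;2;44;29;17m🬂[38;2;47;31;19m[48;2;44;29;17m🬂[38;2;47;31;19m[48;2;44;29;17m🬂[38;2;47;31;19m[48;2;44;29;17m🬂[38;2;47;31;19m[48;2;44;29;17m🬂[38;2;47;31;19m[48;2;44;29;17m🬂[38;2;47;31;19m[48;2;44;29;17m🬂[38;2;47;31;19m[48;2;44;29;17m🬂[0m
[38;2;41;27;16m[48;2;39;26;15m🬎[38;2;41;27;16m[48;2;39;26;15m🬎[38;2;41;27;16m[48;2;39;26;15m🬎[38;2;41;27;15m[48;2;124;69;14m🬝[38;2;41;27;16m[48;2;124;69;14m🬎[38;2;42;28;16m[48;2;124;69;14m🬂[38;2;124;69;14m[48;2;41;27;16m🬱[38;2;124;69;14m[48;2;41;27;15m🬏[38;2;41;27;16m[48;2;39;26;15m🬎[38;2;41;27;16m[48;2;39;26;15m🬎[38;2;41;27;16m[48;2;39;26;15m🬎[38;2;41;27;16m[48;2;39;26;15m🬎[0m
[38;2;37;24;14m[48;2;35;23;13m🬎[38;2;37;24;14m[48;2;35;23;13m🬎[38;2;37;24;14m[48;2;35;23;13m🬎[38;2;122;68;13m[48;2;36;23;13m🬁[38;2;124;69;14m[48;2;122;68;13m🬊[38;2;124;69;14m[48;2;124;69;14m [38;2;124;69;14m[48;2;124;69;14m [38;2;124;69;14m[48;2;124;69;14m [38;2;124;69;14m[48;2;38;25;14m🬺[38;2;124;69;14m[48;2;36;22;11m🬃[38;2;37;24;14m[48;2;35;23;13m🬎[38;2;37;24;14m[48;2;35;23;13m🬎[0m
[38;2;34;23;12m[48;2;31;21;11m🬂[38;2;34;23;12m[48;2;31;21;11m🬂[38;2;34;23;12m[48;2;31;21;11m🬂[38;2;34;23;12m[48;2;31;21;11m🬂[38;2;122;68;13m[48;2;31;21;11m🬬[38;2;122;68;13m[48;2;124;69;14m🬺[38;2;123;68;13m[48;2;32;17;3m🬝[38;2;124;69;14m[48;2;32;17;3m🬂[38;2;32;17;3m[48;2;32;17;3m [38;2;32;17;3m[48;2;32;21;11m🬀[38;2;34;23;12m[48;2;31;21;11m🬂[38;2;34;23;12m[48;2;31;21;11m🬂[0m
[38;2;30;20;10m[48;2;27;18;9m🬂[38;2;30;20;10m[48;2;27;18;9m🬂[38;2;30;20;10m[48;2;27;18;9m🬂[38;2;30;20;10m[48;2;27;18;9m🬂[38;2;30;20;10m[48;2;27;18;9m🬂[38;2;122;68;13m[48;2;27;18;9m🬬[38;2;122;68;13m[48;2;32;17;3m▌[38;2;32;17;3m[48;2;32;17;3m [38;2;32;17;3m[48;2;27;18;9m🬆[38;2;30;20;10m[48;2;27;18;9m🬂[38;2;30;20;10m[48;2;27;18;9m🬂[38;2;30;20;10m[48;2;27;18;9m🬂[0m
[38;2;25;17;8m[48;2;23;16;7m🬂[38;2;25;17;8m[48;2;23;16;7m🬂[38;2;25;17;8m[48;2;23;16;7m🬂[38;2;25;17;8m[48;2;23;16;7m🬂[38;2;25;17;8m[48;2;23;16;7m🬂[38;2;25;17;8m[48;2;23;16;7m🬂[38;2;122;68;13m[48;2;25;16;6m🬀[38;2;25;17;8m[48;2;23;16;7m🬂[38;2;25;17;8m[48;2;23;16;7m🬂[38;2;25;17;8m[48;2;23;16;7m🬂[38;2;25;17;8m[48;2;23;16;7m🬂[38;2;25;17;8m[48;2;23;16;7m🬂[0m
</frame>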